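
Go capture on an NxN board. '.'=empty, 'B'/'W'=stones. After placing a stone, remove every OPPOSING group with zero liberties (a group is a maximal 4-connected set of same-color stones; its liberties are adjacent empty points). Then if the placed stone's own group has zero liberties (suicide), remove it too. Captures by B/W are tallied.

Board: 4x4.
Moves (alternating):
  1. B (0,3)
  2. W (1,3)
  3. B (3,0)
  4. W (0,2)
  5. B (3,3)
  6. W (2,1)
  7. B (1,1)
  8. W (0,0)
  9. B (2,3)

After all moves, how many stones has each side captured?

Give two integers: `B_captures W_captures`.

Answer: 0 1

Derivation:
Move 1: B@(0,3) -> caps B=0 W=0
Move 2: W@(1,3) -> caps B=0 W=0
Move 3: B@(3,0) -> caps B=0 W=0
Move 4: W@(0,2) -> caps B=0 W=1
Move 5: B@(3,3) -> caps B=0 W=1
Move 6: W@(2,1) -> caps B=0 W=1
Move 7: B@(1,1) -> caps B=0 W=1
Move 8: W@(0,0) -> caps B=0 W=1
Move 9: B@(2,3) -> caps B=0 W=1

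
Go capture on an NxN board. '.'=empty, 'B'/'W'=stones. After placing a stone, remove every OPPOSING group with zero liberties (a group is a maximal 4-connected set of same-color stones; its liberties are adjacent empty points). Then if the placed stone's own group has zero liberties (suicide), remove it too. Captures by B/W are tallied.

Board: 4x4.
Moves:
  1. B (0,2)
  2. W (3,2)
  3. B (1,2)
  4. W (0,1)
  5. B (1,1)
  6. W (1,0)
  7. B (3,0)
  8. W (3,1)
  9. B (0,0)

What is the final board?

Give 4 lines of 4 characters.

Move 1: B@(0,2) -> caps B=0 W=0
Move 2: W@(3,2) -> caps B=0 W=0
Move 3: B@(1,2) -> caps B=0 W=0
Move 4: W@(0,1) -> caps B=0 W=0
Move 5: B@(1,1) -> caps B=0 W=0
Move 6: W@(1,0) -> caps B=0 W=0
Move 7: B@(3,0) -> caps B=0 W=0
Move 8: W@(3,1) -> caps B=0 W=0
Move 9: B@(0,0) -> caps B=1 W=0

Answer: B.B.
WBB.
....
BWW.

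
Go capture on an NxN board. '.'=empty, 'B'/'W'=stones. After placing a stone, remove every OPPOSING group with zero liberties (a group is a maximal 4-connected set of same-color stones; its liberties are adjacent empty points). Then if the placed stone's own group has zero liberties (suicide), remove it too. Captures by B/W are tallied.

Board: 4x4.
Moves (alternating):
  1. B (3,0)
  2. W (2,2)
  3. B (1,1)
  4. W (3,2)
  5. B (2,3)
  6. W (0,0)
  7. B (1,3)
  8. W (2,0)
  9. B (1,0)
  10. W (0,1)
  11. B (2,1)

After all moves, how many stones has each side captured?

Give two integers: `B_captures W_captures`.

Answer: 1 0

Derivation:
Move 1: B@(3,0) -> caps B=0 W=0
Move 2: W@(2,2) -> caps B=0 W=0
Move 3: B@(1,1) -> caps B=0 W=0
Move 4: W@(3,2) -> caps B=0 W=0
Move 5: B@(2,3) -> caps B=0 W=0
Move 6: W@(0,0) -> caps B=0 W=0
Move 7: B@(1,3) -> caps B=0 W=0
Move 8: W@(2,0) -> caps B=0 W=0
Move 9: B@(1,0) -> caps B=0 W=0
Move 10: W@(0,1) -> caps B=0 W=0
Move 11: B@(2,1) -> caps B=1 W=0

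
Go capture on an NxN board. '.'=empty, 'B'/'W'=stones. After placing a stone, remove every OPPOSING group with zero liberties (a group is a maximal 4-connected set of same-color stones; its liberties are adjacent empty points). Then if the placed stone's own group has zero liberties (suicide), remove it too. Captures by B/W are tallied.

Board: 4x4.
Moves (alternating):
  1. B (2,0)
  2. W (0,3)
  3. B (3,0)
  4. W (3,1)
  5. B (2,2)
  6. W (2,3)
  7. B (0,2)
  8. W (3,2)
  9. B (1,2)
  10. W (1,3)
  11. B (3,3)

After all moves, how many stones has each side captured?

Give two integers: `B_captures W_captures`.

Move 1: B@(2,0) -> caps B=0 W=0
Move 2: W@(0,3) -> caps B=0 W=0
Move 3: B@(3,0) -> caps B=0 W=0
Move 4: W@(3,1) -> caps B=0 W=0
Move 5: B@(2,2) -> caps B=0 W=0
Move 6: W@(2,3) -> caps B=0 W=0
Move 7: B@(0,2) -> caps B=0 W=0
Move 8: W@(3,2) -> caps B=0 W=0
Move 9: B@(1,2) -> caps B=0 W=0
Move 10: W@(1,3) -> caps B=0 W=0
Move 11: B@(3,3) -> caps B=3 W=0

Answer: 3 0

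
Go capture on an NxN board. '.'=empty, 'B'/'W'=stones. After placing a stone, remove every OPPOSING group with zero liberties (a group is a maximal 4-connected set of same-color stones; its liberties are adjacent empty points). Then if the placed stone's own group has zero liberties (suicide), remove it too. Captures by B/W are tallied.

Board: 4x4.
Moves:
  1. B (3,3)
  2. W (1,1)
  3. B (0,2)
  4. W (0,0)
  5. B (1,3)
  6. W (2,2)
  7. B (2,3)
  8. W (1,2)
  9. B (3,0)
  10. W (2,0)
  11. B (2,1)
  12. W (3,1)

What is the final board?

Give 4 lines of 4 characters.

Answer: W.B.
.WWB
W.WB
.W.B

Derivation:
Move 1: B@(3,3) -> caps B=0 W=0
Move 2: W@(1,1) -> caps B=0 W=0
Move 3: B@(0,2) -> caps B=0 W=0
Move 4: W@(0,0) -> caps B=0 W=0
Move 5: B@(1,3) -> caps B=0 W=0
Move 6: W@(2,2) -> caps B=0 W=0
Move 7: B@(2,3) -> caps B=0 W=0
Move 8: W@(1,2) -> caps B=0 W=0
Move 9: B@(3,0) -> caps B=0 W=0
Move 10: W@(2,0) -> caps B=0 W=0
Move 11: B@(2,1) -> caps B=0 W=0
Move 12: W@(3,1) -> caps B=0 W=2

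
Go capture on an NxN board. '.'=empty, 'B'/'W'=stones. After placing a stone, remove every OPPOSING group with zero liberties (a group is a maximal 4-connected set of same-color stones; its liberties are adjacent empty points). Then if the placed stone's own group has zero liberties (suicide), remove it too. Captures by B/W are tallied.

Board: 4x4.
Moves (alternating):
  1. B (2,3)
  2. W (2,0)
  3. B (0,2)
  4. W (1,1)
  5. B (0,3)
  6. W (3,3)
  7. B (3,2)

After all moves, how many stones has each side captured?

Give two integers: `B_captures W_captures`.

Answer: 1 0

Derivation:
Move 1: B@(2,3) -> caps B=0 W=0
Move 2: W@(2,0) -> caps B=0 W=0
Move 3: B@(0,2) -> caps B=0 W=0
Move 4: W@(1,1) -> caps B=0 W=0
Move 5: B@(0,3) -> caps B=0 W=0
Move 6: W@(3,3) -> caps B=0 W=0
Move 7: B@(3,2) -> caps B=1 W=0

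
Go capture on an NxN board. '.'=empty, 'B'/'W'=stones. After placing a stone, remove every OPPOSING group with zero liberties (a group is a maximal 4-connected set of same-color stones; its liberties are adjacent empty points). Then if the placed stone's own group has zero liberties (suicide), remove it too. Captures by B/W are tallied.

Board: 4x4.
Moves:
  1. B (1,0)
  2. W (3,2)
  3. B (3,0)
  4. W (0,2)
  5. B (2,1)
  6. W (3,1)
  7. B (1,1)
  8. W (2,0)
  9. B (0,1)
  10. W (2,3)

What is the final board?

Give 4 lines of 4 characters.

Answer: .BW.
BB..
WB.W
.WW.

Derivation:
Move 1: B@(1,0) -> caps B=0 W=0
Move 2: W@(3,2) -> caps B=0 W=0
Move 3: B@(3,0) -> caps B=0 W=0
Move 4: W@(0,2) -> caps B=0 W=0
Move 5: B@(2,1) -> caps B=0 W=0
Move 6: W@(3,1) -> caps B=0 W=0
Move 7: B@(1,1) -> caps B=0 W=0
Move 8: W@(2,0) -> caps B=0 W=1
Move 9: B@(0,1) -> caps B=0 W=1
Move 10: W@(2,3) -> caps B=0 W=1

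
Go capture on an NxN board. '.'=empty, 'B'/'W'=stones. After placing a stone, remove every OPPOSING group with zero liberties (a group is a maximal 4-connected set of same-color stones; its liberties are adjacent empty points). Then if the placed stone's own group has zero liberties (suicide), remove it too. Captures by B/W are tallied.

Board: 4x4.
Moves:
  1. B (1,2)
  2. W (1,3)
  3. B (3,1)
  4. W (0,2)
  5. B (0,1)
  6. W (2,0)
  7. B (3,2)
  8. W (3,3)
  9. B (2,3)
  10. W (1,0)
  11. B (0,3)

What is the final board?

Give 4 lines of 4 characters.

Answer: .B.B
W.B.
W..B
.BB.

Derivation:
Move 1: B@(1,2) -> caps B=0 W=0
Move 2: W@(1,3) -> caps B=0 W=0
Move 3: B@(3,1) -> caps B=0 W=0
Move 4: W@(0,2) -> caps B=0 W=0
Move 5: B@(0,1) -> caps B=0 W=0
Move 6: W@(2,0) -> caps B=0 W=0
Move 7: B@(3,2) -> caps B=0 W=0
Move 8: W@(3,3) -> caps B=0 W=0
Move 9: B@(2,3) -> caps B=1 W=0
Move 10: W@(1,0) -> caps B=1 W=0
Move 11: B@(0,3) -> caps B=3 W=0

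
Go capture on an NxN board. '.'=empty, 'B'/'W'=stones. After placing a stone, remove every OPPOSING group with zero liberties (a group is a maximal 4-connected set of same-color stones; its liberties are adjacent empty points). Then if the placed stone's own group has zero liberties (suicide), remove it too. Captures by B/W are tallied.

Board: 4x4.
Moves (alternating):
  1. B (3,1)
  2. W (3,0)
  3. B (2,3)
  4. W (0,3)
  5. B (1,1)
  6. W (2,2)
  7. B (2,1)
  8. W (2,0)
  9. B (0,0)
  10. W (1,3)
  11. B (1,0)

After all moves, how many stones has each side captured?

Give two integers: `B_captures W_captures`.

Move 1: B@(3,1) -> caps B=0 W=0
Move 2: W@(3,0) -> caps B=0 W=0
Move 3: B@(2,3) -> caps B=0 W=0
Move 4: W@(0,3) -> caps B=0 W=0
Move 5: B@(1,1) -> caps B=0 W=0
Move 6: W@(2,2) -> caps B=0 W=0
Move 7: B@(2,1) -> caps B=0 W=0
Move 8: W@(2,0) -> caps B=0 W=0
Move 9: B@(0,0) -> caps B=0 W=0
Move 10: W@(1,3) -> caps B=0 W=0
Move 11: B@(1,0) -> caps B=2 W=0

Answer: 2 0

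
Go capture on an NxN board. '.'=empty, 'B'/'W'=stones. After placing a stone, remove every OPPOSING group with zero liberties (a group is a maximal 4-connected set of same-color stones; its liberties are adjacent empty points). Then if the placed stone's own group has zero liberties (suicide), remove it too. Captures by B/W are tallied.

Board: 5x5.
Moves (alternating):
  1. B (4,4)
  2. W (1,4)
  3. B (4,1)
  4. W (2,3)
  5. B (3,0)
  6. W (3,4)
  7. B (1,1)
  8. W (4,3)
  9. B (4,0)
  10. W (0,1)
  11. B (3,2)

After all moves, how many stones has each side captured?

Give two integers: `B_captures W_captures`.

Move 1: B@(4,4) -> caps B=0 W=0
Move 2: W@(1,4) -> caps B=0 W=0
Move 3: B@(4,1) -> caps B=0 W=0
Move 4: W@(2,3) -> caps B=0 W=0
Move 5: B@(3,0) -> caps B=0 W=0
Move 6: W@(3,4) -> caps B=0 W=0
Move 7: B@(1,1) -> caps B=0 W=0
Move 8: W@(4,3) -> caps B=0 W=1
Move 9: B@(4,0) -> caps B=0 W=1
Move 10: W@(0,1) -> caps B=0 W=1
Move 11: B@(3,2) -> caps B=0 W=1

Answer: 0 1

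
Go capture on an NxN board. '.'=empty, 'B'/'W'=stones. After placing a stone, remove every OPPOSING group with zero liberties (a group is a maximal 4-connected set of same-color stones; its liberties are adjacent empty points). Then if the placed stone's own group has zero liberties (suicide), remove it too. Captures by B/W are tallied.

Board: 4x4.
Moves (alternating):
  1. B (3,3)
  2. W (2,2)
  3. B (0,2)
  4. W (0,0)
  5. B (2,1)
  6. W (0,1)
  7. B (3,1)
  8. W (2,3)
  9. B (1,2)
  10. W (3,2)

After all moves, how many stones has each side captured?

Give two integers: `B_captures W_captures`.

Move 1: B@(3,3) -> caps B=0 W=0
Move 2: W@(2,2) -> caps B=0 W=0
Move 3: B@(0,2) -> caps B=0 W=0
Move 4: W@(0,0) -> caps B=0 W=0
Move 5: B@(2,1) -> caps B=0 W=0
Move 6: W@(0,1) -> caps B=0 W=0
Move 7: B@(3,1) -> caps B=0 W=0
Move 8: W@(2,3) -> caps B=0 W=0
Move 9: B@(1,2) -> caps B=0 W=0
Move 10: W@(3,2) -> caps B=0 W=1

Answer: 0 1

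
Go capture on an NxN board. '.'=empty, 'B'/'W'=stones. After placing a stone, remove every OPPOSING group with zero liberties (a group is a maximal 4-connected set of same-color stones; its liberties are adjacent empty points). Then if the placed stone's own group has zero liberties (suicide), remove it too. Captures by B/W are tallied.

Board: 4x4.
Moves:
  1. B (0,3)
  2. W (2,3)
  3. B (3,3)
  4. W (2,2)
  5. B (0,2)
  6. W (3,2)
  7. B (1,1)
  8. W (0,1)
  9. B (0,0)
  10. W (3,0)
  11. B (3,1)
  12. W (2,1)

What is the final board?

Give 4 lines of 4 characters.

Move 1: B@(0,3) -> caps B=0 W=0
Move 2: W@(2,3) -> caps B=0 W=0
Move 3: B@(3,3) -> caps B=0 W=0
Move 4: W@(2,2) -> caps B=0 W=0
Move 5: B@(0,2) -> caps B=0 W=0
Move 6: W@(3,2) -> caps B=0 W=1
Move 7: B@(1,1) -> caps B=0 W=1
Move 8: W@(0,1) -> caps B=0 W=1
Move 9: B@(0,0) -> caps B=1 W=1
Move 10: W@(3,0) -> caps B=1 W=1
Move 11: B@(3,1) -> caps B=1 W=1
Move 12: W@(2,1) -> caps B=1 W=2

Answer: B.BB
.B..
.WWW
W.W.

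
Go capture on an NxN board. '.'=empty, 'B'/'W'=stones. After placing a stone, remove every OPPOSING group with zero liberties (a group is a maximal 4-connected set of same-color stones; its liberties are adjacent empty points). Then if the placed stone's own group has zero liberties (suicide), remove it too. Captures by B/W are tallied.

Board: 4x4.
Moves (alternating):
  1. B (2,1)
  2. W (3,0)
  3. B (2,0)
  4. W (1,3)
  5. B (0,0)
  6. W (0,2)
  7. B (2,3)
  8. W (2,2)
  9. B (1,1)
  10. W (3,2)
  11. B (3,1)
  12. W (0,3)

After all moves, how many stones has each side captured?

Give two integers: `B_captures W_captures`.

Answer: 1 0

Derivation:
Move 1: B@(2,1) -> caps B=0 W=0
Move 2: W@(3,0) -> caps B=0 W=0
Move 3: B@(2,0) -> caps B=0 W=0
Move 4: W@(1,3) -> caps B=0 W=0
Move 5: B@(0,0) -> caps B=0 W=0
Move 6: W@(0,2) -> caps B=0 W=0
Move 7: B@(2,3) -> caps B=0 W=0
Move 8: W@(2,2) -> caps B=0 W=0
Move 9: B@(1,1) -> caps B=0 W=0
Move 10: W@(3,2) -> caps B=0 W=0
Move 11: B@(3,1) -> caps B=1 W=0
Move 12: W@(0,3) -> caps B=1 W=0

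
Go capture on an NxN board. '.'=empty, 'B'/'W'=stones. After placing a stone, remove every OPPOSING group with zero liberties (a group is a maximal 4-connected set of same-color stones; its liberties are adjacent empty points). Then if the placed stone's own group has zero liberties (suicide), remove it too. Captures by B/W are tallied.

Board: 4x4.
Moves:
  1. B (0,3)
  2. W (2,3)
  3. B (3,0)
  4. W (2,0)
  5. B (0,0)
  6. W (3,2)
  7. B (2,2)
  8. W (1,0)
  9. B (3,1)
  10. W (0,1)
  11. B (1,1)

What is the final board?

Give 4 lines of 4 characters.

Answer: .W.B
WB..
W.BW
BBW.

Derivation:
Move 1: B@(0,3) -> caps B=0 W=0
Move 2: W@(2,3) -> caps B=0 W=0
Move 3: B@(3,0) -> caps B=0 W=0
Move 4: W@(2,0) -> caps B=0 W=0
Move 5: B@(0,0) -> caps B=0 W=0
Move 6: W@(3,2) -> caps B=0 W=0
Move 7: B@(2,2) -> caps B=0 W=0
Move 8: W@(1,0) -> caps B=0 W=0
Move 9: B@(3,1) -> caps B=0 W=0
Move 10: W@(0,1) -> caps B=0 W=1
Move 11: B@(1,1) -> caps B=0 W=1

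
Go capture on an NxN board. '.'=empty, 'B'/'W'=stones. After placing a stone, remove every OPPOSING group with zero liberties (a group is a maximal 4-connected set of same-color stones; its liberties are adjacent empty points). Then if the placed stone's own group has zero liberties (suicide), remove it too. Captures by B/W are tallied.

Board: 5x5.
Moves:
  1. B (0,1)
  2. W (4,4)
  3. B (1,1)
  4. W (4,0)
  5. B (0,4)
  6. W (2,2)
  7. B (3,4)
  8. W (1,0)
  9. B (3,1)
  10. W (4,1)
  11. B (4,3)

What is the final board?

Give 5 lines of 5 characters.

Answer: .B..B
WB...
..W..
.B..B
WW.B.

Derivation:
Move 1: B@(0,1) -> caps B=0 W=0
Move 2: W@(4,4) -> caps B=0 W=0
Move 3: B@(1,1) -> caps B=0 W=0
Move 4: W@(4,0) -> caps B=0 W=0
Move 5: B@(0,4) -> caps B=0 W=0
Move 6: W@(2,2) -> caps B=0 W=0
Move 7: B@(3,4) -> caps B=0 W=0
Move 8: W@(1,0) -> caps B=0 W=0
Move 9: B@(3,1) -> caps B=0 W=0
Move 10: W@(4,1) -> caps B=0 W=0
Move 11: B@(4,3) -> caps B=1 W=0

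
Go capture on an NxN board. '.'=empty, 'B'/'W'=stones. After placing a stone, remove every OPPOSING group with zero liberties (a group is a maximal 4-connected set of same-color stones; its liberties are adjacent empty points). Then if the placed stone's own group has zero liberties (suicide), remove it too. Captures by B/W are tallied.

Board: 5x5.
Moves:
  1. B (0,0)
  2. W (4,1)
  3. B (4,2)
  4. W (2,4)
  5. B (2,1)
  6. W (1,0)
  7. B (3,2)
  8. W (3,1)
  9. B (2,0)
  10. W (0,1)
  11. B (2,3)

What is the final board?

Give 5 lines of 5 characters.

Answer: .W...
W....
BB.BW
.WB..
.WB..

Derivation:
Move 1: B@(0,0) -> caps B=0 W=0
Move 2: W@(4,1) -> caps B=0 W=0
Move 3: B@(4,2) -> caps B=0 W=0
Move 4: W@(2,4) -> caps B=0 W=0
Move 5: B@(2,1) -> caps B=0 W=0
Move 6: W@(1,0) -> caps B=0 W=0
Move 7: B@(3,2) -> caps B=0 W=0
Move 8: W@(3,1) -> caps B=0 W=0
Move 9: B@(2,0) -> caps B=0 W=0
Move 10: W@(0,1) -> caps B=0 W=1
Move 11: B@(2,3) -> caps B=0 W=1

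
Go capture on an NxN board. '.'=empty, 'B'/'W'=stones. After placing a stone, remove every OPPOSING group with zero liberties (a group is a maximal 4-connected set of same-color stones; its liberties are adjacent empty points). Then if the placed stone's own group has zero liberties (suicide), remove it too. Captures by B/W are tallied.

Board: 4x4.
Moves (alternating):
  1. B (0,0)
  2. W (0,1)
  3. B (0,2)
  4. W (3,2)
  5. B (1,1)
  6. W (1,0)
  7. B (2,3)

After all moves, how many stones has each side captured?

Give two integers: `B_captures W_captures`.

Move 1: B@(0,0) -> caps B=0 W=0
Move 2: W@(0,1) -> caps B=0 W=0
Move 3: B@(0,2) -> caps B=0 W=0
Move 4: W@(3,2) -> caps B=0 W=0
Move 5: B@(1,1) -> caps B=1 W=0
Move 6: W@(1,0) -> caps B=1 W=0
Move 7: B@(2,3) -> caps B=1 W=0

Answer: 1 0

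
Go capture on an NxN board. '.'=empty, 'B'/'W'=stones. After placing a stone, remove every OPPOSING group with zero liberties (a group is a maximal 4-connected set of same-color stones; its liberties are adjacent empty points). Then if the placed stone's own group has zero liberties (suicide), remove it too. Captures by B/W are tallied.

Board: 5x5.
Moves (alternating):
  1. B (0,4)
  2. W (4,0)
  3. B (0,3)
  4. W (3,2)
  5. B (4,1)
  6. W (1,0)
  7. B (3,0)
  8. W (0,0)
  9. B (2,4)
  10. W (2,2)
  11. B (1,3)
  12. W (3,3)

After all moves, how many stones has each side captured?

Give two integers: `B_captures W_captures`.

Move 1: B@(0,4) -> caps B=0 W=0
Move 2: W@(4,0) -> caps B=0 W=0
Move 3: B@(0,3) -> caps B=0 W=0
Move 4: W@(3,2) -> caps B=0 W=0
Move 5: B@(4,1) -> caps B=0 W=0
Move 6: W@(1,0) -> caps B=0 W=0
Move 7: B@(3,0) -> caps B=1 W=0
Move 8: W@(0,0) -> caps B=1 W=0
Move 9: B@(2,4) -> caps B=1 W=0
Move 10: W@(2,2) -> caps B=1 W=0
Move 11: B@(1,3) -> caps B=1 W=0
Move 12: W@(3,3) -> caps B=1 W=0

Answer: 1 0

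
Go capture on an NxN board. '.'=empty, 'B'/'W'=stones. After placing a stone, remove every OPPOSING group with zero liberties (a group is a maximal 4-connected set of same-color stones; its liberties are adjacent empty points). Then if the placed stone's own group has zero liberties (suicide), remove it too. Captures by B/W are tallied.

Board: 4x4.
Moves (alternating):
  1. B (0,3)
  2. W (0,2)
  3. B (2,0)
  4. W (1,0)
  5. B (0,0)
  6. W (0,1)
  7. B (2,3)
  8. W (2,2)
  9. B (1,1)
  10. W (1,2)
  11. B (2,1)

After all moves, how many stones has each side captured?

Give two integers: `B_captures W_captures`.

Answer: 0 1

Derivation:
Move 1: B@(0,3) -> caps B=0 W=0
Move 2: W@(0,2) -> caps B=0 W=0
Move 3: B@(2,0) -> caps B=0 W=0
Move 4: W@(1,0) -> caps B=0 W=0
Move 5: B@(0,0) -> caps B=0 W=0
Move 6: W@(0,1) -> caps B=0 W=1
Move 7: B@(2,3) -> caps B=0 W=1
Move 8: W@(2,2) -> caps B=0 W=1
Move 9: B@(1,1) -> caps B=0 W=1
Move 10: W@(1,2) -> caps B=0 W=1
Move 11: B@(2,1) -> caps B=0 W=1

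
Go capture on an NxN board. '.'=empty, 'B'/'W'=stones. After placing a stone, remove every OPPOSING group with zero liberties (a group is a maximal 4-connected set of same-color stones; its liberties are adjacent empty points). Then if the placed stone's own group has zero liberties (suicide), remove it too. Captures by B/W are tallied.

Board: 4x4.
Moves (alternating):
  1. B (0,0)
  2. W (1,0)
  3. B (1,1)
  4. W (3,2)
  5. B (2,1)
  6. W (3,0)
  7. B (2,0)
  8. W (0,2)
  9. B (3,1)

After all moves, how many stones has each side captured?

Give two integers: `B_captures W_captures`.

Answer: 2 0

Derivation:
Move 1: B@(0,0) -> caps B=0 W=0
Move 2: W@(1,0) -> caps B=0 W=0
Move 3: B@(1,1) -> caps B=0 W=0
Move 4: W@(3,2) -> caps B=0 W=0
Move 5: B@(2,1) -> caps B=0 W=0
Move 6: W@(3,0) -> caps B=0 W=0
Move 7: B@(2,0) -> caps B=1 W=0
Move 8: W@(0,2) -> caps B=1 W=0
Move 9: B@(3,1) -> caps B=2 W=0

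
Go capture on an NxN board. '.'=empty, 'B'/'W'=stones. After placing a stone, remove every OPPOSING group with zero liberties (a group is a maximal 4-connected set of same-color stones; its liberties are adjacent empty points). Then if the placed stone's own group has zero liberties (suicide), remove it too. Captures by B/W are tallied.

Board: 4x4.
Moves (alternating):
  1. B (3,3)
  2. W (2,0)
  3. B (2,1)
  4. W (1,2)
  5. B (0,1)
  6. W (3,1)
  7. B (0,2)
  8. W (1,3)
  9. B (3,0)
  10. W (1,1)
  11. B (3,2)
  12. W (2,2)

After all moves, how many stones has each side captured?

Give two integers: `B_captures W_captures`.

Answer: 0 1

Derivation:
Move 1: B@(3,3) -> caps B=0 W=0
Move 2: W@(2,0) -> caps B=0 W=0
Move 3: B@(2,1) -> caps B=0 W=0
Move 4: W@(1,2) -> caps B=0 W=0
Move 5: B@(0,1) -> caps B=0 W=0
Move 6: W@(3,1) -> caps B=0 W=0
Move 7: B@(0,2) -> caps B=0 W=0
Move 8: W@(1,3) -> caps B=0 W=0
Move 9: B@(3,0) -> caps B=0 W=0
Move 10: W@(1,1) -> caps B=0 W=0
Move 11: B@(3,2) -> caps B=0 W=0
Move 12: W@(2,2) -> caps B=0 W=1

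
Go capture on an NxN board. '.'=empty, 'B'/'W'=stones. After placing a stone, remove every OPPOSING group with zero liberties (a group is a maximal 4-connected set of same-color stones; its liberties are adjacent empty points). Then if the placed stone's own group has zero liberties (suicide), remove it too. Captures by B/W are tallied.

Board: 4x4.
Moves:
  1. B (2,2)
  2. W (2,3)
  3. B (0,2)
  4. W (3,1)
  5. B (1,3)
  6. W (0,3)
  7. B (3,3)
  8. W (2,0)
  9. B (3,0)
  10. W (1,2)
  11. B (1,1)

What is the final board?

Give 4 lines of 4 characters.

Move 1: B@(2,2) -> caps B=0 W=0
Move 2: W@(2,3) -> caps B=0 W=0
Move 3: B@(0,2) -> caps B=0 W=0
Move 4: W@(3,1) -> caps B=0 W=0
Move 5: B@(1,3) -> caps B=0 W=0
Move 6: W@(0,3) -> caps B=0 W=0
Move 7: B@(3,3) -> caps B=1 W=0
Move 8: W@(2,0) -> caps B=1 W=0
Move 9: B@(3,0) -> caps B=1 W=0
Move 10: W@(1,2) -> caps B=1 W=0
Move 11: B@(1,1) -> caps B=2 W=0

Answer: ..B.
.B.B
W.B.
.W.B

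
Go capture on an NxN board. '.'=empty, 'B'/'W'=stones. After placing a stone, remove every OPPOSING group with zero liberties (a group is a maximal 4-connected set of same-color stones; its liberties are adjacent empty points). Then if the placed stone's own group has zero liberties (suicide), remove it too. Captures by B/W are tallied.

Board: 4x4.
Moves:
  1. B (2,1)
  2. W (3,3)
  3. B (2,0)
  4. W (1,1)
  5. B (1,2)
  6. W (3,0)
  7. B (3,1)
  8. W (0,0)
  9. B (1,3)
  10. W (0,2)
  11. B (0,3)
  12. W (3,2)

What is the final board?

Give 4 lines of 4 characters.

Move 1: B@(2,1) -> caps B=0 W=0
Move 2: W@(3,3) -> caps B=0 W=0
Move 3: B@(2,0) -> caps B=0 W=0
Move 4: W@(1,1) -> caps B=0 W=0
Move 5: B@(1,2) -> caps B=0 W=0
Move 6: W@(3,0) -> caps B=0 W=0
Move 7: B@(3,1) -> caps B=1 W=0
Move 8: W@(0,0) -> caps B=1 W=0
Move 9: B@(1,3) -> caps B=1 W=0
Move 10: W@(0,2) -> caps B=1 W=0
Move 11: B@(0,3) -> caps B=1 W=0
Move 12: W@(3,2) -> caps B=1 W=0

Answer: W.WB
.WBB
BB..
.BWW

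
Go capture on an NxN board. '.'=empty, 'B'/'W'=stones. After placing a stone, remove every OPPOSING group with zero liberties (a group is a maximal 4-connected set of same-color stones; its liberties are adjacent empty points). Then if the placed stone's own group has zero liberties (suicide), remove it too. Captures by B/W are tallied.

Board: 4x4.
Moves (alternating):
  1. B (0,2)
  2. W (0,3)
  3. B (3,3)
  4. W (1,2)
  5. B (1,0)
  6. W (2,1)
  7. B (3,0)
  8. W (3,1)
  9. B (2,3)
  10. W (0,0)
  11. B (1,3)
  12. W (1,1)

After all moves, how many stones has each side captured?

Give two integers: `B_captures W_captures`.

Answer: 1 0

Derivation:
Move 1: B@(0,2) -> caps B=0 W=0
Move 2: W@(0,3) -> caps B=0 W=0
Move 3: B@(3,3) -> caps B=0 W=0
Move 4: W@(1,2) -> caps B=0 W=0
Move 5: B@(1,0) -> caps B=0 W=0
Move 6: W@(2,1) -> caps B=0 W=0
Move 7: B@(3,0) -> caps B=0 W=0
Move 8: W@(3,1) -> caps B=0 W=0
Move 9: B@(2,3) -> caps B=0 W=0
Move 10: W@(0,0) -> caps B=0 W=0
Move 11: B@(1,3) -> caps B=1 W=0
Move 12: W@(1,1) -> caps B=1 W=0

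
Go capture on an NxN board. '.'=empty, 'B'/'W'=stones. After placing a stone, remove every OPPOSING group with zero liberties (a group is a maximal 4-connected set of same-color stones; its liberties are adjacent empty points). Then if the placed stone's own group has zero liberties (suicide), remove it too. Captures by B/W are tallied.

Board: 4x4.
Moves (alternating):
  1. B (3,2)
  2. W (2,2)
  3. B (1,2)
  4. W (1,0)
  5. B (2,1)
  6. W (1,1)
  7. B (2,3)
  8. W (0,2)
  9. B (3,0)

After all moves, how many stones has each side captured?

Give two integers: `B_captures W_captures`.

Move 1: B@(3,2) -> caps B=0 W=0
Move 2: W@(2,2) -> caps B=0 W=0
Move 3: B@(1,2) -> caps B=0 W=0
Move 4: W@(1,0) -> caps B=0 W=0
Move 5: B@(2,1) -> caps B=0 W=0
Move 6: W@(1,1) -> caps B=0 W=0
Move 7: B@(2,3) -> caps B=1 W=0
Move 8: W@(0,2) -> caps B=1 W=0
Move 9: B@(3,0) -> caps B=1 W=0

Answer: 1 0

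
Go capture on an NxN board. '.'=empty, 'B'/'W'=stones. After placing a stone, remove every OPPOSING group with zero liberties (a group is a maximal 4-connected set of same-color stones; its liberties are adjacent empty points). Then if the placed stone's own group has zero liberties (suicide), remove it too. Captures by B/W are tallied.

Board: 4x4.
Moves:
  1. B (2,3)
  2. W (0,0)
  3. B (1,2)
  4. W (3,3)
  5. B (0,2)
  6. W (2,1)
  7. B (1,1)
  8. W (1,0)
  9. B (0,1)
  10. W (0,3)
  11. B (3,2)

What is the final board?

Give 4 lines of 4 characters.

Answer: WBBW
WBB.
.W.B
..B.

Derivation:
Move 1: B@(2,3) -> caps B=0 W=0
Move 2: W@(0,0) -> caps B=0 W=0
Move 3: B@(1,2) -> caps B=0 W=0
Move 4: W@(3,3) -> caps B=0 W=0
Move 5: B@(0,2) -> caps B=0 W=0
Move 6: W@(2,1) -> caps B=0 W=0
Move 7: B@(1,1) -> caps B=0 W=0
Move 8: W@(1,0) -> caps B=0 W=0
Move 9: B@(0,1) -> caps B=0 W=0
Move 10: W@(0,3) -> caps B=0 W=0
Move 11: B@(3,2) -> caps B=1 W=0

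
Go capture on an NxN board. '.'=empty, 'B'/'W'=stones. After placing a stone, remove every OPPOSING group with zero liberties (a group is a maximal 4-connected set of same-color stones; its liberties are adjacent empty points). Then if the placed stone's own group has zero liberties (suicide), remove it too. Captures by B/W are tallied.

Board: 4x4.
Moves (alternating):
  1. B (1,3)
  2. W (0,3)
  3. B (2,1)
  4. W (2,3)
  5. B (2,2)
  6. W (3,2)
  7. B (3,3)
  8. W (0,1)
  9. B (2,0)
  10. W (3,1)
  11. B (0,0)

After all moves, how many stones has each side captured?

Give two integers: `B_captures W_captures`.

Answer: 1 0

Derivation:
Move 1: B@(1,3) -> caps B=0 W=0
Move 2: W@(0,3) -> caps B=0 W=0
Move 3: B@(2,1) -> caps B=0 W=0
Move 4: W@(2,3) -> caps B=0 W=0
Move 5: B@(2,2) -> caps B=0 W=0
Move 6: W@(3,2) -> caps B=0 W=0
Move 7: B@(3,3) -> caps B=1 W=0
Move 8: W@(0,1) -> caps B=1 W=0
Move 9: B@(2,0) -> caps B=1 W=0
Move 10: W@(3,1) -> caps B=1 W=0
Move 11: B@(0,0) -> caps B=1 W=0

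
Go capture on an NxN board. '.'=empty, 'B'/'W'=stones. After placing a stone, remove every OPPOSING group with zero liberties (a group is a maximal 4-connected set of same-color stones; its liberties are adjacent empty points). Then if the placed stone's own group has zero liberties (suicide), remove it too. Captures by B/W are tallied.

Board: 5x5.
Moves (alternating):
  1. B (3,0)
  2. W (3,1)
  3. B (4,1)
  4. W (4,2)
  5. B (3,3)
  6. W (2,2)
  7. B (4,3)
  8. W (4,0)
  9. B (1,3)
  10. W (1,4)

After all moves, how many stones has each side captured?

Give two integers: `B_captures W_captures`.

Answer: 0 1

Derivation:
Move 1: B@(3,0) -> caps B=0 W=0
Move 2: W@(3,1) -> caps B=0 W=0
Move 3: B@(4,1) -> caps B=0 W=0
Move 4: W@(4,2) -> caps B=0 W=0
Move 5: B@(3,3) -> caps B=0 W=0
Move 6: W@(2,2) -> caps B=0 W=0
Move 7: B@(4,3) -> caps B=0 W=0
Move 8: W@(4,0) -> caps B=0 W=1
Move 9: B@(1,3) -> caps B=0 W=1
Move 10: W@(1,4) -> caps B=0 W=1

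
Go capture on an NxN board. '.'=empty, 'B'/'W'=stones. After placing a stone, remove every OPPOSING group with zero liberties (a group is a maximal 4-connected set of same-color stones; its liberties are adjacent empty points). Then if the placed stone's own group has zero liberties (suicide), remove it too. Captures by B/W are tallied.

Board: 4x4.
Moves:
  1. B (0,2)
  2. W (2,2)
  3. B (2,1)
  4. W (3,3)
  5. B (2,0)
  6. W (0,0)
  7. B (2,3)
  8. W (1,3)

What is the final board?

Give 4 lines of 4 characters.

Move 1: B@(0,2) -> caps B=0 W=0
Move 2: W@(2,2) -> caps B=0 W=0
Move 3: B@(2,1) -> caps B=0 W=0
Move 4: W@(3,3) -> caps B=0 W=0
Move 5: B@(2,0) -> caps B=0 W=0
Move 6: W@(0,0) -> caps B=0 W=0
Move 7: B@(2,3) -> caps B=0 W=0
Move 8: W@(1,3) -> caps B=0 W=1

Answer: W.B.
...W
BBW.
...W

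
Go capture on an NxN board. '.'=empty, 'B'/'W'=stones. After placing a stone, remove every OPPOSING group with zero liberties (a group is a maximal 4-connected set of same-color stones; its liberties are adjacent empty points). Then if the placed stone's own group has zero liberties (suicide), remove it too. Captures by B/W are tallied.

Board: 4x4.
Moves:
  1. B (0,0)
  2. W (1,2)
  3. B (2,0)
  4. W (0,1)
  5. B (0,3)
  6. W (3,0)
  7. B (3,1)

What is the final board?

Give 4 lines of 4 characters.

Answer: BW.B
..W.
B...
.B..

Derivation:
Move 1: B@(0,0) -> caps B=0 W=0
Move 2: W@(1,2) -> caps B=0 W=0
Move 3: B@(2,0) -> caps B=0 W=0
Move 4: W@(0,1) -> caps B=0 W=0
Move 5: B@(0,3) -> caps B=0 W=0
Move 6: W@(3,0) -> caps B=0 W=0
Move 7: B@(3,1) -> caps B=1 W=0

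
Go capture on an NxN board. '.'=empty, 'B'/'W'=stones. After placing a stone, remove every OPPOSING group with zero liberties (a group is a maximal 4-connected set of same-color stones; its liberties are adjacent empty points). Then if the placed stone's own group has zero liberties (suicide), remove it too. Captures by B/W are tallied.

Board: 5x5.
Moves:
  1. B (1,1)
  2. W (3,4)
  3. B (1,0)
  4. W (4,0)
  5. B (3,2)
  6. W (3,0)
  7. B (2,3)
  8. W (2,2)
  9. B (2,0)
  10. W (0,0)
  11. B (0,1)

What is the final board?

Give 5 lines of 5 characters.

Answer: .B...
BB...
B.WB.
W.B.W
W....

Derivation:
Move 1: B@(1,1) -> caps B=0 W=0
Move 2: W@(3,4) -> caps B=0 W=0
Move 3: B@(1,0) -> caps B=0 W=0
Move 4: W@(4,0) -> caps B=0 W=0
Move 5: B@(3,2) -> caps B=0 W=0
Move 6: W@(3,0) -> caps B=0 W=0
Move 7: B@(2,3) -> caps B=0 W=0
Move 8: W@(2,2) -> caps B=0 W=0
Move 9: B@(2,0) -> caps B=0 W=0
Move 10: W@(0,0) -> caps B=0 W=0
Move 11: B@(0,1) -> caps B=1 W=0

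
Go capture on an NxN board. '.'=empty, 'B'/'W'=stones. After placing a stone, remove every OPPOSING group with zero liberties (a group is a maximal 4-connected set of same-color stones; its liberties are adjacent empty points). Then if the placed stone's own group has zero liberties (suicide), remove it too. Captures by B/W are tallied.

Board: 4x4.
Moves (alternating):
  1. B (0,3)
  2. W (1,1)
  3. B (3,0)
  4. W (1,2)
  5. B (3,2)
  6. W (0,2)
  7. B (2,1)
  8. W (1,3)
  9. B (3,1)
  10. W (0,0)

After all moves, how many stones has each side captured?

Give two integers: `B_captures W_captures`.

Move 1: B@(0,3) -> caps B=0 W=0
Move 2: W@(1,1) -> caps B=0 W=0
Move 3: B@(3,0) -> caps B=0 W=0
Move 4: W@(1,2) -> caps B=0 W=0
Move 5: B@(3,2) -> caps B=0 W=0
Move 6: W@(0,2) -> caps B=0 W=0
Move 7: B@(2,1) -> caps B=0 W=0
Move 8: W@(1,3) -> caps B=0 W=1
Move 9: B@(3,1) -> caps B=0 W=1
Move 10: W@(0,0) -> caps B=0 W=1

Answer: 0 1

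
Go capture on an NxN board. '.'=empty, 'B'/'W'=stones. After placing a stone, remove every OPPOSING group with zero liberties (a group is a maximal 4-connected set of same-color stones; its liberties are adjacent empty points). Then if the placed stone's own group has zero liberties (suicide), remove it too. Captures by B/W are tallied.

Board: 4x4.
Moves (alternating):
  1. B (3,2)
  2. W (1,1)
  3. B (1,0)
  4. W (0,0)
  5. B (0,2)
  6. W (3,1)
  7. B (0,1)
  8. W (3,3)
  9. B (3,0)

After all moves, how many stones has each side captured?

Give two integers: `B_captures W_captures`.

Move 1: B@(3,2) -> caps B=0 W=0
Move 2: W@(1,1) -> caps B=0 W=0
Move 3: B@(1,0) -> caps B=0 W=0
Move 4: W@(0,0) -> caps B=0 W=0
Move 5: B@(0,2) -> caps B=0 W=0
Move 6: W@(3,1) -> caps B=0 W=0
Move 7: B@(0,1) -> caps B=1 W=0
Move 8: W@(3,3) -> caps B=1 W=0
Move 9: B@(3,0) -> caps B=1 W=0

Answer: 1 0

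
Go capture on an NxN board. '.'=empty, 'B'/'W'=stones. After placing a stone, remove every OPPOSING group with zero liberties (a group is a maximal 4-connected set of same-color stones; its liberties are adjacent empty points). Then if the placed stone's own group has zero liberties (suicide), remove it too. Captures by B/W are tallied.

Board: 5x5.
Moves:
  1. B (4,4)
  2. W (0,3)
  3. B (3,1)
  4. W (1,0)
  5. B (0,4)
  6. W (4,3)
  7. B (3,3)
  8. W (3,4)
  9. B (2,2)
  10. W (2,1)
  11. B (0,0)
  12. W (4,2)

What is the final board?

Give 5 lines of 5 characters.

Move 1: B@(4,4) -> caps B=0 W=0
Move 2: W@(0,3) -> caps B=0 W=0
Move 3: B@(3,1) -> caps B=0 W=0
Move 4: W@(1,0) -> caps B=0 W=0
Move 5: B@(0,4) -> caps B=0 W=0
Move 6: W@(4,3) -> caps B=0 W=0
Move 7: B@(3,3) -> caps B=0 W=0
Move 8: W@(3,4) -> caps B=0 W=1
Move 9: B@(2,2) -> caps B=0 W=1
Move 10: W@(2,1) -> caps B=0 W=1
Move 11: B@(0,0) -> caps B=0 W=1
Move 12: W@(4,2) -> caps B=0 W=1

Answer: B..WB
W....
.WB..
.B.BW
..WW.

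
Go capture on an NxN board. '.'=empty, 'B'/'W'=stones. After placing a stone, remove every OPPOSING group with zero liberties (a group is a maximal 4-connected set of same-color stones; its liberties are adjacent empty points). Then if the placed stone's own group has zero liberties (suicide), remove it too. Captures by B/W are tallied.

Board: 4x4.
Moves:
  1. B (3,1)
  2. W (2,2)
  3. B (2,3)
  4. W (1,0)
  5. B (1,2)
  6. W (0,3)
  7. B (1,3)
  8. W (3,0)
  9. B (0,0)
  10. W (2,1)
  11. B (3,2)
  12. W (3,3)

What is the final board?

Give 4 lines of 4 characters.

Answer: B..W
W.BB
.WWB
W..W

Derivation:
Move 1: B@(3,1) -> caps B=0 W=0
Move 2: W@(2,2) -> caps B=0 W=0
Move 3: B@(2,3) -> caps B=0 W=0
Move 4: W@(1,0) -> caps B=0 W=0
Move 5: B@(1,2) -> caps B=0 W=0
Move 6: W@(0,3) -> caps B=0 W=0
Move 7: B@(1,3) -> caps B=0 W=0
Move 8: W@(3,0) -> caps B=0 W=0
Move 9: B@(0,0) -> caps B=0 W=0
Move 10: W@(2,1) -> caps B=0 W=0
Move 11: B@(3,2) -> caps B=0 W=0
Move 12: W@(3,3) -> caps B=0 W=2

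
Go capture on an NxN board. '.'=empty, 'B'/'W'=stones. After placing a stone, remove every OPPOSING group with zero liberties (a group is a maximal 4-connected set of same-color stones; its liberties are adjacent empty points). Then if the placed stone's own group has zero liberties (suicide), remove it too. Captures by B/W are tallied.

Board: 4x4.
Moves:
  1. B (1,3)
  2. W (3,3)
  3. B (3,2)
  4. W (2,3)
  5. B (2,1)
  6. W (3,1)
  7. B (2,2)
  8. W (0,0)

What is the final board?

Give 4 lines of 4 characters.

Move 1: B@(1,3) -> caps B=0 W=0
Move 2: W@(3,3) -> caps B=0 W=0
Move 3: B@(3,2) -> caps B=0 W=0
Move 4: W@(2,3) -> caps B=0 W=0
Move 5: B@(2,1) -> caps B=0 W=0
Move 6: W@(3,1) -> caps B=0 W=0
Move 7: B@(2,2) -> caps B=2 W=0
Move 8: W@(0,0) -> caps B=2 W=0

Answer: W...
...B
.BB.
.WB.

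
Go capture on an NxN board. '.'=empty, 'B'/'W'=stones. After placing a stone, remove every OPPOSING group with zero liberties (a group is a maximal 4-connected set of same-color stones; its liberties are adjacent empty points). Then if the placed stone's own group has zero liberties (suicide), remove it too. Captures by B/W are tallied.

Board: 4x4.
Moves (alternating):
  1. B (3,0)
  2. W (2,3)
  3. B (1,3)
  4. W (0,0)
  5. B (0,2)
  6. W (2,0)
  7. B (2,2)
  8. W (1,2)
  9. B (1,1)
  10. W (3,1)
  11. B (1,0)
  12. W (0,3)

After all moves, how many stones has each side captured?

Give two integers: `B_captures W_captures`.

Move 1: B@(3,0) -> caps B=0 W=0
Move 2: W@(2,3) -> caps B=0 W=0
Move 3: B@(1,3) -> caps B=0 W=0
Move 4: W@(0,0) -> caps B=0 W=0
Move 5: B@(0,2) -> caps B=0 W=0
Move 6: W@(2,0) -> caps B=0 W=0
Move 7: B@(2,2) -> caps B=0 W=0
Move 8: W@(1,2) -> caps B=0 W=0
Move 9: B@(1,1) -> caps B=1 W=0
Move 10: W@(3,1) -> caps B=1 W=1
Move 11: B@(1,0) -> caps B=1 W=1
Move 12: W@(0,3) -> caps B=1 W=1

Answer: 1 1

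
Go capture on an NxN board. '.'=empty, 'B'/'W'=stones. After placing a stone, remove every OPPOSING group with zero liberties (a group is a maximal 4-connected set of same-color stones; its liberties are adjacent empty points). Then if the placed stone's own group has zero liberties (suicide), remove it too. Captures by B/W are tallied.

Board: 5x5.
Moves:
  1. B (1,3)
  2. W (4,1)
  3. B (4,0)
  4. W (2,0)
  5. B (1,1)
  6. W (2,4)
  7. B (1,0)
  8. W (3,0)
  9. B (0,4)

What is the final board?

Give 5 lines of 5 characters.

Move 1: B@(1,3) -> caps B=0 W=0
Move 2: W@(4,1) -> caps B=0 W=0
Move 3: B@(4,0) -> caps B=0 W=0
Move 4: W@(2,0) -> caps B=0 W=0
Move 5: B@(1,1) -> caps B=0 W=0
Move 6: W@(2,4) -> caps B=0 W=0
Move 7: B@(1,0) -> caps B=0 W=0
Move 8: W@(3,0) -> caps B=0 W=1
Move 9: B@(0,4) -> caps B=0 W=1

Answer: ....B
BB.B.
W...W
W....
.W...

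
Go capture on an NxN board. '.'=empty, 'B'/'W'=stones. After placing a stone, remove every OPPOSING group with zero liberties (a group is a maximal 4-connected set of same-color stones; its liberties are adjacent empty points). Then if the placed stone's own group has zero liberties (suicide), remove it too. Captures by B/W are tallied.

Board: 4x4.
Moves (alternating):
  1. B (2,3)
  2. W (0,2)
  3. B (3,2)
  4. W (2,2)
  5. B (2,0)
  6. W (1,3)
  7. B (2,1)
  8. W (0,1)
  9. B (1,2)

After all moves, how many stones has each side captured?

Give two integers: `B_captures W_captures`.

Move 1: B@(2,3) -> caps B=0 W=0
Move 2: W@(0,2) -> caps B=0 W=0
Move 3: B@(3,2) -> caps B=0 W=0
Move 4: W@(2,2) -> caps B=0 W=0
Move 5: B@(2,0) -> caps B=0 W=0
Move 6: W@(1,3) -> caps B=0 W=0
Move 7: B@(2,1) -> caps B=0 W=0
Move 8: W@(0,1) -> caps B=0 W=0
Move 9: B@(1,2) -> caps B=1 W=0

Answer: 1 0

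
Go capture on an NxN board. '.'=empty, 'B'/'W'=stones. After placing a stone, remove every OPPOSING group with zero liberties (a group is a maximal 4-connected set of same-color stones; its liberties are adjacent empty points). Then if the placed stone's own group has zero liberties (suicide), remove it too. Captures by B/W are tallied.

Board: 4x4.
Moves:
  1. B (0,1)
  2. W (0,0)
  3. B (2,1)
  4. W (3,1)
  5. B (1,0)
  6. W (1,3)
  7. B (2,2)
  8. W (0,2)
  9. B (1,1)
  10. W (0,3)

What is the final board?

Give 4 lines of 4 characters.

Answer: .BWW
BB.W
.BB.
.W..

Derivation:
Move 1: B@(0,1) -> caps B=0 W=0
Move 2: W@(0,0) -> caps B=0 W=0
Move 3: B@(2,1) -> caps B=0 W=0
Move 4: W@(3,1) -> caps B=0 W=0
Move 5: B@(1,0) -> caps B=1 W=0
Move 6: W@(1,3) -> caps B=1 W=0
Move 7: B@(2,2) -> caps B=1 W=0
Move 8: W@(0,2) -> caps B=1 W=0
Move 9: B@(1,1) -> caps B=1 W=0
Move 10: W@(0,3) -> caps B=1 W=0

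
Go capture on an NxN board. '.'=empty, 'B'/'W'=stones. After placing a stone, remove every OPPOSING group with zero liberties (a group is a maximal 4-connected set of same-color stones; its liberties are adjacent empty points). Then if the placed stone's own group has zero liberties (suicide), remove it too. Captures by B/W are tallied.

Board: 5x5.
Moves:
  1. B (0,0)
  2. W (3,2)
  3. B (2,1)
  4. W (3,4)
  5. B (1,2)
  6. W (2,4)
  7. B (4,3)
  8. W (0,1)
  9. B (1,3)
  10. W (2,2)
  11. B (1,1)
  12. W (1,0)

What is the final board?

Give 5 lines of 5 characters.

Move 1: B@(0,0) -> caps B=0 W=0
Move 2: W@(3,2) -> caps B=0 W=0
Move 3: B@(2,1) -> caps B=0 W=0
Move 4: W@(3,4) -> caps B=0 W=0
Move 5: B@(1,2) -> caps B=0 W=0
Move 6: W@(2,4) -> caps B=0 W=0
Move 7: B@(4,3) -> caps B=0 W=0
Move 8: W@(0,1) -> caps B=0 W=0
Move 9: B@(1,3) -> caps B=0 W=0
Move 10: W@(2,2) -> caps B=0 W=0
Move 11: B@(1,1) -> caps B=0 W=0
Move 12: W@(1,0) -> caps B=0 W=1

Answer: .W...
WBBB.
.BW.W
..W.W
...B.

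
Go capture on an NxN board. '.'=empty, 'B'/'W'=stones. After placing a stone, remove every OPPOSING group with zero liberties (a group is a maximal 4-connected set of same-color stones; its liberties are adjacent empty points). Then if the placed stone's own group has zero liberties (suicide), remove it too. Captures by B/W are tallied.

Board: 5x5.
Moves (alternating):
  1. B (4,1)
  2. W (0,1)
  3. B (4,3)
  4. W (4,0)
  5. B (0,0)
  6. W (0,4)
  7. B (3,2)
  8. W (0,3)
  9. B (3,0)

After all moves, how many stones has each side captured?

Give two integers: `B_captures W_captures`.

Move 1: B@(4,1) -> caps B=0 W=0
Move 2: W@(0,1) -> caps B=0 W=0
Move 3: B@(4,3) -> caps B=0 W=0
Move 4: W@(4,0) -> caps B=0 W=0
Move 5: B@(0,0) -> caps B=0 W=0
Move 6: W@(0,4) -> caps B=0 W=0
Move 7: B@(3,2) -> caps B=0 W=0
Move 8: W@(0,3) -> caps B=0 W=0
Move 9: B@(3,0) -> caps B=1 W=0

Answer: 1 0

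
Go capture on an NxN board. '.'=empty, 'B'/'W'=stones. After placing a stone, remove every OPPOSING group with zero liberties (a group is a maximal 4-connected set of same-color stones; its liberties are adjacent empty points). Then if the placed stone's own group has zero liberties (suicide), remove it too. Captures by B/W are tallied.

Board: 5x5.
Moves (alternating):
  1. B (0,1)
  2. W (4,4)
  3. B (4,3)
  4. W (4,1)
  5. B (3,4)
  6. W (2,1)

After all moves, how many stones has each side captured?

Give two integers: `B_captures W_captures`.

Answer: 1 0

Derivation:
Move 1: B@(0,1) -> caps B=0 W=0
Move 2: W@(4,4) -> caps B=0 W=0
Move 3: B@(4,3) -> caps B=0 W=0
Move 4: W@(4,1) -> caps B=0 W=0
Move 5: B@(3,4) -> caps B=1 W=0
Move 6: W@(2,1) -> caps B=1 W=0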